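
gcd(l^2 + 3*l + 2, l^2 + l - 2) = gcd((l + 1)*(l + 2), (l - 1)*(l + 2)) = l + 2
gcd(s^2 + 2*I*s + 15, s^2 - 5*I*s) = 1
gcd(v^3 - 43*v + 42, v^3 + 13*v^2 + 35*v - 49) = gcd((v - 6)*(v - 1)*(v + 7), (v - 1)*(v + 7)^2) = v^2 + 6*v - 7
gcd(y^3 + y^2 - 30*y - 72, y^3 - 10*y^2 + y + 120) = y + 3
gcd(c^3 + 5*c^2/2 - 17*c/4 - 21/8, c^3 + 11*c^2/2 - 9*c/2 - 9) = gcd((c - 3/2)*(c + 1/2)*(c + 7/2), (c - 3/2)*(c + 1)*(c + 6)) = c - 3/2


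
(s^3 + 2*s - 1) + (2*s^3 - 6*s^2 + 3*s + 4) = 3*s^3 - 6*s^2 + 5*s + 3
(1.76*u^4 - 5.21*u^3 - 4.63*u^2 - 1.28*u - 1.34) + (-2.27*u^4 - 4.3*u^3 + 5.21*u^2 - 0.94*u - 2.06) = -0.51*u^4 - 9.51*u^3 + 0.58*u^2 - 2.22*u - 3.4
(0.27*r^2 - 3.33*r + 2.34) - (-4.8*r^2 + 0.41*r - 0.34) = 5.07*r^2 - 3.74*r + 2.68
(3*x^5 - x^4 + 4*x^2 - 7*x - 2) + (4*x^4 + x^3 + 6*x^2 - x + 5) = 3*x^5 + 3*x^4 + x^3 + 10*x^2 - 8*x + 3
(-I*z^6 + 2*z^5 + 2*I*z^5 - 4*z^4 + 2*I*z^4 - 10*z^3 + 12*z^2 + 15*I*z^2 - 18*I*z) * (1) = -I*z^6 + 2*z^5 + 2*I*z^5 - 4*z^4 + 2*I*z^4 - 10*z^3 + 12*z^2 + 15*I*z^2 - 18*I*z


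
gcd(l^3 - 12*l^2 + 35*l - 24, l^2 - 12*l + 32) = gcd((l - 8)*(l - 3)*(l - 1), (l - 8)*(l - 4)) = l - 8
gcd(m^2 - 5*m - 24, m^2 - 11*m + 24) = m - 8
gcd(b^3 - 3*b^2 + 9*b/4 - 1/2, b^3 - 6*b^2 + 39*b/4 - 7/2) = b^2 - 5*b/2 + 1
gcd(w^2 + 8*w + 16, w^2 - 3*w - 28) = w + 4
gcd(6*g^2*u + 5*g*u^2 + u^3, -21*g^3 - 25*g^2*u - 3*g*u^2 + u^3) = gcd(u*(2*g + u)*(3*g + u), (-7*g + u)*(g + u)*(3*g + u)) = 3*g + u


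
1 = 1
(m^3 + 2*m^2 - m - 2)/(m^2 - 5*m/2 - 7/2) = 2*(m^2 + m - 2)/(2*m - 7)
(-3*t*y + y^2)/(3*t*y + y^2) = (-3*t + y)/(3*t + y)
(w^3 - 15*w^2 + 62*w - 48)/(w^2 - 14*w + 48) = w - 1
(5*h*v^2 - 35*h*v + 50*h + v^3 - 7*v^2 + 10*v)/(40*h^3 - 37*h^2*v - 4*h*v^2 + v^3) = (v^2 - 7*v + 10)/(8*h^2 - 9*h*v + v^2)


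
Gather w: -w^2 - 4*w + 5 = -w^2 - 4*w + 5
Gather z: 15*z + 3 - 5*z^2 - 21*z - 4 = -5*z^2 - 6*z - 1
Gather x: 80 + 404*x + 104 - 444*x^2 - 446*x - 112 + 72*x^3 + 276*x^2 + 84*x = 72*x^3 - 168*x^2 + 42*x + 72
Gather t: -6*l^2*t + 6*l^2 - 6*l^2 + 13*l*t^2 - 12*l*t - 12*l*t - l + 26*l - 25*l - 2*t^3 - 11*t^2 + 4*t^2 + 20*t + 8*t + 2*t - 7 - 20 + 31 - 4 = -2*t^3 + t^2*(13*l - 7) + t*(-6*l^2 - 24*l + 30)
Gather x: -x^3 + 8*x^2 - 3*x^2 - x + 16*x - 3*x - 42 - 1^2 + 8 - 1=-x^3 + 5*x^2 + 12*x - 36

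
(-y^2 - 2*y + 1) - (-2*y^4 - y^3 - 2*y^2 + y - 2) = 2*y^4 + y^3 + y^2 - 3*y + 3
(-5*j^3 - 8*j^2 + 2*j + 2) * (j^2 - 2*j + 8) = -5*j^5 + 2*j^4 - 22*j^3 - 66*j^2 + 12*j + 16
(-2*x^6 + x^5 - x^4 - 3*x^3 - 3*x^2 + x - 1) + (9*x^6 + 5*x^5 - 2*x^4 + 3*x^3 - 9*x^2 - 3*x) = 7*x^6 + 6*x^5 - 3*x^4 - 12*x^2 - 2*x - 1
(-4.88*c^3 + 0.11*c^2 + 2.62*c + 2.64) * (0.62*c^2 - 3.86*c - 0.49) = -3.0256*c^5 + 18.905*c^4 + 3.591*c^3 - 8.5303*c^2 - 11.4742*c - 1.2936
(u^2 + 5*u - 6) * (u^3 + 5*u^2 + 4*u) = u^5 + 10*u^4 + 23*u^3 - 10*u^2 - 24*u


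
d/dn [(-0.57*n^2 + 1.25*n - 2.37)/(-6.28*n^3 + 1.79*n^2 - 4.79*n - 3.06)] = (-3.5796*n^4 + 15.7*n^3 - 44.158*n^2 + 11.973*n - 15.1773)/(39.4384*n^6 - 22.4824*n^5 + 63.3665*n^4 + 21.2854*n^3 + 11.9893*n^2 + 29.3148*n + 9.3636)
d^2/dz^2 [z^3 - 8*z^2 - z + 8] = 6*z - 16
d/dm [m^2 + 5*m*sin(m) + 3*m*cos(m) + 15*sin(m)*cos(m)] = -3*m*sin(m) + 5*m*cos(m) + 2*m + 5*sin(m) + 3*cos(m) + 15*cos(2*m)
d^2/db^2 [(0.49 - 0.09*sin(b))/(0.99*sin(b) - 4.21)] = (-0.105138*sin(b)^2 - 0.447102*sin(b) + 0.210276)/(0.970299*sin(b)^3 - 12.378663*sin(b)^2 + 52.640577*sin(b) - 74.618461)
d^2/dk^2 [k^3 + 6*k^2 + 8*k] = 6*k + 12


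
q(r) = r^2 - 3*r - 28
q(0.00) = -28.00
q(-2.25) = -16.19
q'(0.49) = -2.02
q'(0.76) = -1.48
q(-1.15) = -23.23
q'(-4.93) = -12.86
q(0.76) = -29.70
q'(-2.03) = -7.06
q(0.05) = -28.15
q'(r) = 2*r - 3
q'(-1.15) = -5.30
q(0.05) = -28.15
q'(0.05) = -2.90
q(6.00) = -10.00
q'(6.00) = 9.00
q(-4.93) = 11.09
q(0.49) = -29.23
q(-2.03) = -17.79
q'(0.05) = -2.90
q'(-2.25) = -7.50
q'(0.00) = -3.00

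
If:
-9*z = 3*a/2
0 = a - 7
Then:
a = 7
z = -7/6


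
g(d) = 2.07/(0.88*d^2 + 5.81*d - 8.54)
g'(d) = 2.07*(-1.76*d - 5.81)/(0.88*d^2 + 5.81*d - 8.54)^2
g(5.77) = 0.04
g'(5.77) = -0.01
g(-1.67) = -0.13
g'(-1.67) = -0.02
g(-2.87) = -0.12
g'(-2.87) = -0.00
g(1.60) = 0.69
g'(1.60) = -1.97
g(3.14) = 0.11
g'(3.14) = -0.07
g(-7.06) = -0.36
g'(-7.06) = 0.42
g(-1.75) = -0.13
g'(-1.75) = -0.02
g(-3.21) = -0.11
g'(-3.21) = -0.00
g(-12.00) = 0.04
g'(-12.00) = 0.01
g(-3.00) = -0.11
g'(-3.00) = -0.00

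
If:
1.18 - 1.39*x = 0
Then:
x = 0.85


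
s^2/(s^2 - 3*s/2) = 2*s/(2*s - 3)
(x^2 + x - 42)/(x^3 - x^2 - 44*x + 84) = 1/(x - 2)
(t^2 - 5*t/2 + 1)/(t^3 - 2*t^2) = (t - 1/2)/t^2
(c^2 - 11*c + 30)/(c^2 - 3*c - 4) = (-c^2 + 11*c - 30)/(-c^2 + 3*c + 4)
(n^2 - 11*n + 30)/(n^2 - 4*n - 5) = (n - 6)/(n + 1)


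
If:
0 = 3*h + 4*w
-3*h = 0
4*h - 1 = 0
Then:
No Solution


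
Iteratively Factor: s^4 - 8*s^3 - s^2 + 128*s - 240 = (s - 4)*(s^3 - 4*s^2 - 17*s + 60) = (s - 4)*(s - 3)*(s^2 - s - 20) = (s - 5)*(s - 4)*(s - 3)*(s + 4)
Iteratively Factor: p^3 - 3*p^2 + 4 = (p - 2)*(p^2 - p - 2) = (p - 2)*(p + 1)*(p - 2)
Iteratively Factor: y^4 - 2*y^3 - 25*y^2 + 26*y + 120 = (y + 2)*(y^3 - 4*y^2 - 17*y + 60) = (y + 2)*(y + 4)*(y^2 - 8*y + 15) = (y - 5)*(y + 2)*(y + 4)*(y - 3)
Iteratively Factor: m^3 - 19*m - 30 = (m - 5)*(m^2 + 5*m + 6) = (m - 5)*(m + 3)*(m + 2)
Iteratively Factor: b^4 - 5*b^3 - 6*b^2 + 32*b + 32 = (b + 1)*(b^3 - 6*b^2 + 32) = (b - 4)*(b + 1)*(b^2 - 2*b - 8) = (b - 4)*(b + 1)*(b + 2)*(b - 4)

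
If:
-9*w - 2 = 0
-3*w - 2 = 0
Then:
No Solution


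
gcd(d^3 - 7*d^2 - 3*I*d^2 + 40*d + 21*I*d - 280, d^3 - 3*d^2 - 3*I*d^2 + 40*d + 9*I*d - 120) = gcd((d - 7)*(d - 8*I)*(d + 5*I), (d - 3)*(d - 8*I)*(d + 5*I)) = d^2 - 3*I*d + 40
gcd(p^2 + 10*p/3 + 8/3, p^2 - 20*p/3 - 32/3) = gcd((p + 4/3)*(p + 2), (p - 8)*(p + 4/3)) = p + 4/3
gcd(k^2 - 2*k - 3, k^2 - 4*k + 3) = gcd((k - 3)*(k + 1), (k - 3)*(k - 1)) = k - 3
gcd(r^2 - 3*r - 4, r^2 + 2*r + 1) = r + 1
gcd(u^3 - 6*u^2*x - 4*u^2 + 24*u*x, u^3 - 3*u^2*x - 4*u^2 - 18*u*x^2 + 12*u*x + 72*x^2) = -u^2 + 6*u*x + 4*u - 24*x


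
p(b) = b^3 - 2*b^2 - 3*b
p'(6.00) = 81.00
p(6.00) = 126.00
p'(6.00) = 81.00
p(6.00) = 126.00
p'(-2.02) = 17.32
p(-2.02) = -10.34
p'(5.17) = 56.51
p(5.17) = 69.22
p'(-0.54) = 0.03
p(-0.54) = 0.88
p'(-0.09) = -2.62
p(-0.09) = 0.25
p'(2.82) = 9.58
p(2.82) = -1.94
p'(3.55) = 20.61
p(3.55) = 8.88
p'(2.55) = 6.31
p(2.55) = -4.07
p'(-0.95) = 3.51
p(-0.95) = 0.19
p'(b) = 3*b^2 - 4*b - 3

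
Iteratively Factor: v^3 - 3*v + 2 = (v + 2)*(v^2 - 2*v + 1) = (v - 1)*(v + 2)*(v - 1)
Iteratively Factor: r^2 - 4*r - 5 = (r - 5)*(r + 1)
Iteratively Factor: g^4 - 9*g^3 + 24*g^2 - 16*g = (g - 4)*(g^3 - 5*g^2 + 4*g) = (g - 4)^2*(g^2 - g) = g*(g - 4)^2*(g - 1)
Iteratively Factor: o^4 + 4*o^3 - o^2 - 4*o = (o)*(o^3 + 4*o^2 - o - 4) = o*(o - 1)*(o^2 + 5*o + 4) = o*(o - 1)*(o + 4)*(o + 1)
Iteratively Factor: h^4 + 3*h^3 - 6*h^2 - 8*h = (h - 2)*(h^3 + 5*h^2 + 4*h) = h*(h - 2)*(h^2 + 5*h + 4) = h*(h - 2)*(h + 1)*(h + 4)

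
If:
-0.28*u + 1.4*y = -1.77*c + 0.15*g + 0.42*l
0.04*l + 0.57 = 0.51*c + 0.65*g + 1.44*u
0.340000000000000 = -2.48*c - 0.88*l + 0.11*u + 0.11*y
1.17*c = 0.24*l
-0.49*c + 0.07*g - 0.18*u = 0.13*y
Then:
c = -0.05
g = 0.40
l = -0.22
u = 0.22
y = 0.08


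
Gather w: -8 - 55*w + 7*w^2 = 7*w^2 - 55*w - 8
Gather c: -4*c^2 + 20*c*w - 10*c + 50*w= -4*c^2 + c*(20*w - 10) + 50*w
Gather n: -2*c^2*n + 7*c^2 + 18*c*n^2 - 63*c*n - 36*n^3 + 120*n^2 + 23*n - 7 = 7*c^2 - 36*n^3 + n^2*(18*c + 120) + n*(-2*c^2 - 63*c + 23) - 7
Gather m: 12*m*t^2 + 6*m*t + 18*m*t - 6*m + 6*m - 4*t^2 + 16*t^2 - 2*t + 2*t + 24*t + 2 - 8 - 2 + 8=m*(12*t^2 + 24*t) + 12*t^2 + 24*t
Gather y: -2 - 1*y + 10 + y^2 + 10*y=y^2 + 9*y + 8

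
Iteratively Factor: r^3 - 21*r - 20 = (r + 4)*(r^2 - 4*r - 5) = (r - 5)*(r + 4)*(r + 1)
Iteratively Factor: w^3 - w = (w)*(w^2 - 1) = w*(w - 1)*(w + 1)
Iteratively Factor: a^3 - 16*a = (a)*(a^2 - 16) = a*(a - 4)*(a + 4)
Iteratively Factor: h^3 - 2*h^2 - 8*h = (h)*(h^2 - 2*h - 8) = h*(h + 2)*(h - 4)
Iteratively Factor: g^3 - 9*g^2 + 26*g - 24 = (g - 4)*(g^2 - 5*g + 6) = (g - 4)*(g - 3)*(g - 2)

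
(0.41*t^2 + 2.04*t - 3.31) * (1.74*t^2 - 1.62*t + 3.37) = 0.7134*t^4 + 2.8854*t^3 - 7.6825*t^2 + 12.237*t - 11.1547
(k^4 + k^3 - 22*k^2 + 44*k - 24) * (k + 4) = k^5 + 5*k^4 - 18*k^3 - 44*k^2 + 152*k - 96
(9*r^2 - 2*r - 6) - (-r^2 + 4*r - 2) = 10*r^2 - 6*r - 4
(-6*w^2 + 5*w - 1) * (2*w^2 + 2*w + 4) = -12*w^4 - 2*w^3 - 16*w^2 + 18*w - 4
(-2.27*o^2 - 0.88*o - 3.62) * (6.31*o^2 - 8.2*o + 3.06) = -14.3237*o^4 + 13.0612*o^3 - 22.5724*o^2 + 26.9912*o - 11.0772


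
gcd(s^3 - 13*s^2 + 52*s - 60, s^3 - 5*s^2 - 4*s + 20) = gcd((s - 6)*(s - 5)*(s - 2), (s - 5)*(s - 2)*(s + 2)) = s^2 - 7*s + 10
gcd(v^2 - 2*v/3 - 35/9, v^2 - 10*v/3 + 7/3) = v - 7/3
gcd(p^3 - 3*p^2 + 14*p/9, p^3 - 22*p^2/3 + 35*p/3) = p^2 - 7*p/3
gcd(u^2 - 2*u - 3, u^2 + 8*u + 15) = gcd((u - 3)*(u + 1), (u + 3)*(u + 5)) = 1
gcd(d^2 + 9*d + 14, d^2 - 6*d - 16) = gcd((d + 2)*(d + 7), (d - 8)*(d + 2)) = d + 2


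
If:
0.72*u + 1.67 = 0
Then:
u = -2.32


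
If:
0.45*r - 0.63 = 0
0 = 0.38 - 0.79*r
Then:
No Solution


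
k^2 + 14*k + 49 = (k + 7)^2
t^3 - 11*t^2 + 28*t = t*(t - 7)*(t - 4)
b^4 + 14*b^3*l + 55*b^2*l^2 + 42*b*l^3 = b*(b + l)*(b + 6*l)*(b + 7*l)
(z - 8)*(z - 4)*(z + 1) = z^3 - 11*z^2 + 20*z + 32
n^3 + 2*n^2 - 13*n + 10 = (n - 2)*(n - 1)*(n + 5)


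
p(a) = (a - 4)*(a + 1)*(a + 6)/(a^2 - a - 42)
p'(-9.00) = 0.91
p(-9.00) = -6.50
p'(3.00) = -0.50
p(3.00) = 1.00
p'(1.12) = 0.31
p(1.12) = 1.04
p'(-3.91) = 0.80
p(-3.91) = -2.11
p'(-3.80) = 0.79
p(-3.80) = -2.02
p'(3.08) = -0.56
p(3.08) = 0.96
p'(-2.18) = 0.72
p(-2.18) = -0.79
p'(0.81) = 0.37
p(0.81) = 0.93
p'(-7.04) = 0.88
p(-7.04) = -4.75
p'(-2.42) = 0.73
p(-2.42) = -0.97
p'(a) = (1 - 2*a)*(a - 4)*(a + 1)*(a + 6)/(a^2 - a - 42)^2 + (a - 4)*(a + 1)/(a^2 - a - 42) + (a - 4)*(a + 6)/(a^2 - a - 42) + (a + 1)*(a + 6)/(a^2 - a - 42)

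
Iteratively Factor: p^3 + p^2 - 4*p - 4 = (p + 1)*(p^2 - 4) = (p + 1)*(p + 2)*(p - 2)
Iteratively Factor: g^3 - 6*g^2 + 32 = (g + 2)*(g^2 - 8*g + 16) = (g - 4)*(g + 2)*(g - 4)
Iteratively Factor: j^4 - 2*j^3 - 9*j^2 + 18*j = (j - 3)*(j^3 + j^2 - 6*j) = (j - 3)*(j - 2)*(j^2 + 3*j) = (j - 3)*(j - 2)*(j + 3)*(j)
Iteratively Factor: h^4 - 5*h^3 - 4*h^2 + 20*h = (h + 2)*(h^3 - 7*h^2 + 10*h) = (h - 2)*(h + 2)*(h^2 - 5*h) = h*(h - 2)*(h + 2)*(h - 5)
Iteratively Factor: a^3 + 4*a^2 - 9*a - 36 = (a + 3)*(a^2 + a - 12) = (a - 3)*(a + 3)*(a + 4)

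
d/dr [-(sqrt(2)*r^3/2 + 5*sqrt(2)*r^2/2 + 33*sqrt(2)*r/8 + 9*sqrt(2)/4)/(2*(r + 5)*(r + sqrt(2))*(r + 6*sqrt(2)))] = (-56*r^4 - 560*r^3 - 30*sqrt(2)*r^3 - 741*sqrt(2)*r^2 - 938*r^2 - 2220*sqrt(2)*r + 504*r - 1764*sqrt(2) + 1260)/(16*(r^6 + 10*r^5 + 14*sqrt(2)*r^5 + 147*r^4 + 140*sqrt(2)*r^4 + 518*sqrt(2)*r^3 + 1220*r^3 + 1680*sqrt(2)*r^2 + 3194*r^2 + 1440*r + 4200*sqrt(2)*r + 3600))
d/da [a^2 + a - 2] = 2*a + 1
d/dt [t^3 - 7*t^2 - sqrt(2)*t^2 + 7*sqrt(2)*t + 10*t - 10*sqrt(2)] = 3*t^2 - 14*t - 2*sqrt(2)*t + 7*sqrt(2) + 10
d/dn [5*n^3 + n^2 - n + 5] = 15*n^2 + 2*n - 1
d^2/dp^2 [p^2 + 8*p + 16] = 2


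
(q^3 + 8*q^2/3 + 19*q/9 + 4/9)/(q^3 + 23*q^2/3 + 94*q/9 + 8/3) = (q + 1)/(q + 6)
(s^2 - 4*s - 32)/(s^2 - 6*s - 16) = (s + 4)/(s + 2)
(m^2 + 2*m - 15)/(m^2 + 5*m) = (m - 3)/m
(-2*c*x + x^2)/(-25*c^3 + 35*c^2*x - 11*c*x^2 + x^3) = x*(2*c - x)/(25*c^3 - 35*c^2*x + 11*c*x^2 - x^3)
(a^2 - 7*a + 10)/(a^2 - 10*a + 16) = (a - 5)/(a - 8)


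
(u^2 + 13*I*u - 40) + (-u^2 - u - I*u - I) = -u + 12*I*u - 40 - I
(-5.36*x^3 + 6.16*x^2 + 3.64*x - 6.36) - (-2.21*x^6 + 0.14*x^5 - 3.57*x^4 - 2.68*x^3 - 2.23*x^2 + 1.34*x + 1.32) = 2.21*x^6 - 0.14*x^5 + 3.57*x^4 - 2.68*x^3 + 8.39*x^2 + 2.3*x - 7.68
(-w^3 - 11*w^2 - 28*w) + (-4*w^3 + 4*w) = -5*w^3 - 11*w^2 - 24*w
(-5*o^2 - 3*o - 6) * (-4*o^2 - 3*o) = 20*o^4 + 27*o^3 + 33*o^2 + 18*o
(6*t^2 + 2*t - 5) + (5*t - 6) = 6*t^2 + 7*t - 11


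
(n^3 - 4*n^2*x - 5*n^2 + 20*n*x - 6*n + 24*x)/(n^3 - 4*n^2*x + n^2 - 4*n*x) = (n - 6)/n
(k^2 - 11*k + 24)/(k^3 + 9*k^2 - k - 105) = (k - 8)/(k^2 + 12*k + 35)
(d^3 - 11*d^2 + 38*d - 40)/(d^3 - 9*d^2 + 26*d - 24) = (d - 5)/(d - 3)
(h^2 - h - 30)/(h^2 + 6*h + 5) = (h - 6)/(h + 1)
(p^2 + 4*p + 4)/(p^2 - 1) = (p^2 + 4*p + 4)/(p^2 - 1)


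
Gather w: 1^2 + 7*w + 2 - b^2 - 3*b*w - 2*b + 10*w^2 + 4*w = -b^2 - 2*b + 10*w^2 + w*(11 - 3*b) + 3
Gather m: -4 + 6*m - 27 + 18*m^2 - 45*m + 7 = 18*m^2 - 39*m - 24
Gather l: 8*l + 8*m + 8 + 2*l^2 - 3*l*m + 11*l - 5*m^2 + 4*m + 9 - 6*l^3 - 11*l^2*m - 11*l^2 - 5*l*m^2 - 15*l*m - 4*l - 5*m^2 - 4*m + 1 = -6*l^3 + l^2*(-11*m - 9) + l*(-5*m^2 - 18*m + 15) - 10*m^2 + 8*m + 18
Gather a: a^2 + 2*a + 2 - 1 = a^2 + 2*a + 1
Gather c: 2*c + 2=2*c + 2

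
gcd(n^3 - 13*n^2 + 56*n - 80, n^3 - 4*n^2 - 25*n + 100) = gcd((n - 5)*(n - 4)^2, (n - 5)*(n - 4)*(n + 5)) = n^2 - 9*n + 20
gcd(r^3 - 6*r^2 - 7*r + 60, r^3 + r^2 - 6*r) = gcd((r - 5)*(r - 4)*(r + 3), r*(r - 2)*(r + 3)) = r + 3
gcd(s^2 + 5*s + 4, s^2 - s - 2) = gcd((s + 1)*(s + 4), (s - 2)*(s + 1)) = s + 1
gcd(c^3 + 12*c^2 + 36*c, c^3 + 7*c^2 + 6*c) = c^2 + 6*c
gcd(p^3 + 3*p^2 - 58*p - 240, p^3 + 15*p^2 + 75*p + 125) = p + 5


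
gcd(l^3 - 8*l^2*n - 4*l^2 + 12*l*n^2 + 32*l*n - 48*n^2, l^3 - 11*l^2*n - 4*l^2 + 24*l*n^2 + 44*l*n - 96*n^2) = l - 4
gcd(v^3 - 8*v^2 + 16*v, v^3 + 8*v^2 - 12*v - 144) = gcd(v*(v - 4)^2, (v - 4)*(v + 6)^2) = v - 4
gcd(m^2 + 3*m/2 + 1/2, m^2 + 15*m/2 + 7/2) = m + 1/2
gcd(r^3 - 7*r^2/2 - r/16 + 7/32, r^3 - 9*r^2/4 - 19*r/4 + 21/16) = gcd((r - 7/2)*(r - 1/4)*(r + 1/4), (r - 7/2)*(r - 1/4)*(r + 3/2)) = r^2 - 15*r/4 + 7/8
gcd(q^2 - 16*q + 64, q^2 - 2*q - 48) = q - 8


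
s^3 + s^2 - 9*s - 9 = (s - 3)*(s + 1)*(s + 3)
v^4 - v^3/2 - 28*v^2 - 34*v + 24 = (v - 6)*(v - 1/2)*(v + 2)*(v + 4)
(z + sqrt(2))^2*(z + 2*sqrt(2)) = z^3 + 4*sqrt(2)*z^2 + 10*z + 4*sqrt(2)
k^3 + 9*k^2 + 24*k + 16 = (k + 1)*(k + 4)^2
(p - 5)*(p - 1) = p^2 - 6*p + 5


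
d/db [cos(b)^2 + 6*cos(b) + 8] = -2*(cos(b) + 3)*sin(b)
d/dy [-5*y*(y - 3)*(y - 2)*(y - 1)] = -20*y^3 + 90*y^2 - 110*y + 30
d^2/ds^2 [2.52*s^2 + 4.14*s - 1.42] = 5.04000000000000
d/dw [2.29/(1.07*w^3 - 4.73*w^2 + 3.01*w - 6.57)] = (-7.3509*w^2 + 21.6634*w - 6.8929)/(1.07*w^3 - 4.73*w^2 + 3.01*w - 6.57)^2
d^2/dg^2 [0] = 0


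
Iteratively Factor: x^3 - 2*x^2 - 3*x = (x - 3)*(x^2 + x) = x*(x - 3)*(x + 1)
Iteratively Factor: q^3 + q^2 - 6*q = (q + 3)*(q^2 - 2*q) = (q - 2)*(q + 3)*(q)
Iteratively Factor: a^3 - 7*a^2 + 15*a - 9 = (a - 3)*(a^2 - 4*a + 3) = (a - 3)*(a - 1)*(a - 3)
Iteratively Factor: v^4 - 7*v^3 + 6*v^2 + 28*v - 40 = (v - 2)*(v^3 - 5*v^2 - 4*v + 20) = (v - 2)^2*(v^2 - 3*v - 10) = (v - 2)^2*(v + 2)*(v - 5)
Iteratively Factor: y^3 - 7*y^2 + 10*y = (y - 2)*(y^2 - 5*y) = y*(y - 2)*(y - 5)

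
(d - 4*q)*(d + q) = d^2 - 3*d*q - 4*q^2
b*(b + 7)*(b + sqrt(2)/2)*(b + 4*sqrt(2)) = b^4 + 9*sqrt(2)*b^3/2 + 7*b^3 + 4*b^2 + 63*sqrt(2)*b^2/2 + 28*b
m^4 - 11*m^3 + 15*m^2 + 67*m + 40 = (m - 8)*(m - 5)*(m + 1)^2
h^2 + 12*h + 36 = (h + 6)^2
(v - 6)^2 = v^2 - 12*v + 36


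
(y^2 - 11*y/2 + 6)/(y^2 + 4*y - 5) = (y^2 - 11*y/2 + 6)/(y^2 + 4*y - 5)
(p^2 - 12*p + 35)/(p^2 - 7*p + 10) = (p - 7)/(p - 2)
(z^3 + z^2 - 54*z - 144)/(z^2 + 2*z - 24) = (z^2 - 5*z - 24)/(z - 4)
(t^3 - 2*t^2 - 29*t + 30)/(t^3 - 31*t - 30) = (t - 1)/(t + 1)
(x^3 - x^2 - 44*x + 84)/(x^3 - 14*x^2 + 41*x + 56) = (x^3 - x^2 - 44*x + 84)/(x^3 - 14*x^2 + 41*x + 56)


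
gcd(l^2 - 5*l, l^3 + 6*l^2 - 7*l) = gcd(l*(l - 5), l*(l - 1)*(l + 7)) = l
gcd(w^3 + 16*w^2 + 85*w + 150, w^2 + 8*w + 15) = w + 5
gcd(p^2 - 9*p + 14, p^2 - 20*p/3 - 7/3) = p - 7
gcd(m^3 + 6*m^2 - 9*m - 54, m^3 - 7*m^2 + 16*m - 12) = m - 3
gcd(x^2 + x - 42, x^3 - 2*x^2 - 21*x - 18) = x - 6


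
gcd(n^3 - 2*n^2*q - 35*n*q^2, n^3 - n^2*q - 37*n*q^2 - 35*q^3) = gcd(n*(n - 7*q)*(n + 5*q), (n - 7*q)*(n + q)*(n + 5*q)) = -n^2 + 2*n*q + 35*q^2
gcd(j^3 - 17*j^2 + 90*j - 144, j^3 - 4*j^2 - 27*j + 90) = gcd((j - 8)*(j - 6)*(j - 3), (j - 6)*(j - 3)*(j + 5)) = j^2 - 9*j + 18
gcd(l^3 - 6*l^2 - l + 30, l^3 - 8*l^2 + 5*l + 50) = l^2 - 3*l - 10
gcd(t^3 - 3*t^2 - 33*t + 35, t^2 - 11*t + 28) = t - 7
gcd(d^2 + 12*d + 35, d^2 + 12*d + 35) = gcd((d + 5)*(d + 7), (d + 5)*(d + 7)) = d^2 + 12*d + 35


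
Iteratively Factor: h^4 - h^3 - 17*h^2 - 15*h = (h + 1)*(h^3 - 2*h^2 - 15*h) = (h + 1)*(h + 3)*(h^2 - 5*h) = h*(h + 1)*(h + 3)*(h - 5)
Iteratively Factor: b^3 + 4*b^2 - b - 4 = (b + 4)*(b^2 - 1) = (b - 1)*(b + 4)*(b + 1)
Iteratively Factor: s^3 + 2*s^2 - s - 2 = (s + 2)*(s^2 - 1) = (s - 1)*(s + 2)*(s + 1)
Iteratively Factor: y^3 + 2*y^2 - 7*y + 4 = (y - 1)*(y^2 + 3*y - 4) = (y - 1)*(y + 4)*(y - 1)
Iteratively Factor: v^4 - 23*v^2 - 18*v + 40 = (v + 4)*(v^3 - 4*v^2 - 7*v + 10) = (v - 1)*(v + 4)*(v^2 - 3*v - 10) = (v - 5)*(v - 1)*(v + 4)*(v + 2)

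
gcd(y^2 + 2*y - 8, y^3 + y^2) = 1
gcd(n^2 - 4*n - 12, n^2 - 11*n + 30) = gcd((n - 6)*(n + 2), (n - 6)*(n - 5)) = n - 6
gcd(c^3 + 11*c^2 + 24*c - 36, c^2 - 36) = c + 6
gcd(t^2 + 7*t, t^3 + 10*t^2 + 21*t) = t^2 + 7*t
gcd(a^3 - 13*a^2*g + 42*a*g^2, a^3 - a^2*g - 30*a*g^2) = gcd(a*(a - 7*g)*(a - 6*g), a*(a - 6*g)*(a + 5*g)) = a^2 - 6*a*g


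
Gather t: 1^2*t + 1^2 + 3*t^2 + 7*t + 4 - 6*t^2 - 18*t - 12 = -3*t^2 - 10*t - 7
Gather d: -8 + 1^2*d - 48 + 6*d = 7*d - 56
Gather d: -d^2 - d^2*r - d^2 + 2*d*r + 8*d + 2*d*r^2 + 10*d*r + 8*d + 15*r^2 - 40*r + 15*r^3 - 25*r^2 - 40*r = d^2*(-r - 2) + d*(2*r^2 + 12*r + 16) + 15*r^3 - 10*r^2 - 80*r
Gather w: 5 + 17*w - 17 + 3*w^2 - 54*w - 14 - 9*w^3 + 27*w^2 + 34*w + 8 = -9*w^3 + 30*w^2 - 3*w - 18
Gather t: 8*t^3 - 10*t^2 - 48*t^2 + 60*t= 8*t^3 - 58*t^2 + 60*t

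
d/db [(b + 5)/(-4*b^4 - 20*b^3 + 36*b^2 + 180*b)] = 3*(b^2 - 3)/(4*b^2*(b^4 - 18*b^2 + 81))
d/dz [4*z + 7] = 4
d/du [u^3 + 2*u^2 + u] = 3*u^2 + 4*u + 1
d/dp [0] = 0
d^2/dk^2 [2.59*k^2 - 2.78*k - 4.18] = 5.18000000000000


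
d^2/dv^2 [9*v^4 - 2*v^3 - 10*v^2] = 108*v^2 - 12*v - 20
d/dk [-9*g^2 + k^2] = 2*k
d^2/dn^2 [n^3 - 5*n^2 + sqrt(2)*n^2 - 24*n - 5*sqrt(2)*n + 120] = 6*n - 10 + 2*sqrt(2)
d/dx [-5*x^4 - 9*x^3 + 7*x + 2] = -20*x^3 - 27*x^2 + 7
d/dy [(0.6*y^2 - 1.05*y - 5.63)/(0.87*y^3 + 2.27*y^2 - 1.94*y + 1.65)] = (-0.522*y^4 + 1.827*y^3 + 15.9138*y^2 + 27.5402*y - 12.6547)/(0.7569*y^6 + 3.9498*y^5 + 1.7773*y^4 - 5.9366*y^3 + 11.2546*y^2 - 6.402*y + 2.7225)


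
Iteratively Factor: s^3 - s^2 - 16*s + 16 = (s - 4)*(s^2 + 3*s - 4) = (s - 4)*(s - 1)*(s + 4)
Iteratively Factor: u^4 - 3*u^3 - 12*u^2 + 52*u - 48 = (u - 3)*(u^3 - 12*u + 16) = (u - 3)*(u - 2)*(u^2 + 2*u - 8) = (u - 3)*(u - 2)^2*(u + 4)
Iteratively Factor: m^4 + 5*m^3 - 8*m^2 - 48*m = (m + 4)*(m^3 + m^2 - 12*m) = (m - 3)*(m + 4)*(m^2 + 4*m) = m*(m - 3)*(m + 4)*(m + 4)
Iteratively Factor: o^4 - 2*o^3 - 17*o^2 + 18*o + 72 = (o - 4)*(o^3 + 2*o^2 - 9*o - 18) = (o - 4)*(o - 3)*(o^2 + 5*o + 6) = (o - 4)*(o - 3)*(o + 2)*(o + 3)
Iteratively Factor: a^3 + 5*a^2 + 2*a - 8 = (a + 2)*(a^2 + 3*a - 4) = (a - 1)*(a + 2)*(a + 4)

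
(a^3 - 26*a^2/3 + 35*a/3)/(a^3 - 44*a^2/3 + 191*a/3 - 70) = a/(a - 6)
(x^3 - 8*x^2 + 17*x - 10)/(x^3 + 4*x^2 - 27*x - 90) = (x^2 - 3*x + 2)/(x^2 + 9*x + 18)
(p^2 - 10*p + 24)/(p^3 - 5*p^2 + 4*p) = (p - 6)/(p*(p - 1))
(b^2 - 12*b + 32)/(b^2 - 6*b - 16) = (b - 4)/(b + 2)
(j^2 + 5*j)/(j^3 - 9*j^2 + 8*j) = (j + 5)/(j^2 - 9*j + 8)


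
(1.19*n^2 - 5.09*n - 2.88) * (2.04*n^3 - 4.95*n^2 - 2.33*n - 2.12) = 2.4276*n^5 - 16.2741*n^4 + 16.5476*n^3 + 23.5929*n^2 + 17.5012*n + 6.1056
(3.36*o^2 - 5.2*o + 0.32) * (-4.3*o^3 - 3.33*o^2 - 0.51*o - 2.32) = -14.448*o^5 + 11.1712*o^4 + 14.2264*o^3 - 6.2088*o^2 + 11.9008*o - 0.7424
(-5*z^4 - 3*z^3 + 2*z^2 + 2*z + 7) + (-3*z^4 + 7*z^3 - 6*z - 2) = -8*z^4 + 4*z^3 + 2*z^2 - 4*z + 5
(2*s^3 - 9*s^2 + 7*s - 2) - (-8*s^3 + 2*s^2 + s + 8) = 10*s^3 - 11*s^2 + 6*s - 10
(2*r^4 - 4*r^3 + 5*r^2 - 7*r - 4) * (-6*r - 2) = -12*r^5 + 20*r^4 - 22*r^3 + 32*r^2 + 38*r + 8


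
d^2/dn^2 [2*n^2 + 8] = 4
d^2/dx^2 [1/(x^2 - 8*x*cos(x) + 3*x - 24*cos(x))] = 2*(-(x^2 - 8*x*cos(x) + 3*x - 24*cos(x))*(4*x*cos(x) + 8*sin(x) + 12*cos(x) + 1) + (8*x*sin(x) + 2*x + 24*sin(x) - 8*cos(x) + 3)^2)/((x + 3)^3*(x - 8*cos(x))^3)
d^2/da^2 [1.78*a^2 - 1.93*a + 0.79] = 3.56000000000000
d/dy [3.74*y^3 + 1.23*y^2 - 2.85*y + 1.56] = 11.22*y^2 + 2.46*y - 2.85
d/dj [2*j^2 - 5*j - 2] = 4*j - 5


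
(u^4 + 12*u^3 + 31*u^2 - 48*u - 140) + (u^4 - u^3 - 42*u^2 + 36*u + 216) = 2*u^4 + 11*u^3 - 11*u^2 - 12*u + 76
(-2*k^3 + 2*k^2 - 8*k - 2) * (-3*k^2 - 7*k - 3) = 6*k^5 + 8*k^4 + 16*k^3 + 56*k^2 + 38*k + 6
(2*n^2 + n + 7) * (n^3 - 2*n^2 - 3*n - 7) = 2*n^5 - 3*n^4 - n^3 - 31*n^2 - 28*n - 49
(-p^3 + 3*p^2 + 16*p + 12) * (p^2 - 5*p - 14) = -p^5 + 8*p^4 + 15*p^3 - 110*p^2 - 284*p - 168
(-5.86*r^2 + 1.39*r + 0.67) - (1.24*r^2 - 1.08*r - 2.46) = -7.1*r^2 + 2.47*r + 3.13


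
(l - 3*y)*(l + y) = l^2 - 2*l*y - 3*y^2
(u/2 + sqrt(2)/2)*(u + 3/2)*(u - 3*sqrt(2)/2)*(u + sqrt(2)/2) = u^4/2 + 3*u^3/4 - 7*u^2/4 - 21*u/8 - 3*sqrt(2)*u/4 - 9*sqrt(2)/8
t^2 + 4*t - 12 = (t - 2)*(t + 6)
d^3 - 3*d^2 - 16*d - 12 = (d - 6)*(d + 1)*(d + 2)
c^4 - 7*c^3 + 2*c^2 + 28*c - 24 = (c - 6)*(c - 2)*(c - 1)*(c + 2)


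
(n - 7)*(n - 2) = n^2 - 9*n + 14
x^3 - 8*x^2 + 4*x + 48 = (x - 6)*(x - 4)*(x + 2)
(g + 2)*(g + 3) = g^2 + 5*g + 6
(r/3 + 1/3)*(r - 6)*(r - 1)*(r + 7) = r^4/3 + r^3/3 - 43*r^2/3 - r/3 + 14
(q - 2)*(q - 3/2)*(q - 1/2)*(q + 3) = q^4 - q^3 - 29*q^2/4 + 51*q/4 - 9/2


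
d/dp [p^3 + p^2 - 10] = p*(3*p + 2)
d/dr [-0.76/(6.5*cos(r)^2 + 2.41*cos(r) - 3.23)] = -(9.88*cos(r) + 1.8316)*sin(r)/(6.5*cos(r)^2 + 2.41*cos(r) - 3.23)^2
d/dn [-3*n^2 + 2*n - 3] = 2 - 6*n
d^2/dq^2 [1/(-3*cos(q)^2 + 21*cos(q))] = ((1 - cos(2*q))^2 + 105*cos(q)/4 + 51*cos(2*q)/2 - 21*cos(3*q)/4 - 153/2)/(3*(cos(q) - 7)^3*cos(q)^3)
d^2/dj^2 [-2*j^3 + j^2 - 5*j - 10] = 2 - 12*j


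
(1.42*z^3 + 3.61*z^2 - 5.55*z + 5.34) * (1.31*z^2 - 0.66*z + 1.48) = 1.8602*z^5 + 3.7919*z^4 - 7.5515*z^3 + 16.0012*z^2 - 11.7384*z + 7.9032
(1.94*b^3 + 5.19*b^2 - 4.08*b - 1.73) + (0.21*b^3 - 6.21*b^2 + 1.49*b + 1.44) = 2.15*b^3 - 1.02*b^2 - 2.59*b - 0.29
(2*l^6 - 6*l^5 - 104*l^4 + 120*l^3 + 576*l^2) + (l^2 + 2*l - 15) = 2*l^6 - 6*l^5 - 104*l^4 + 120*l^3 + 577*l^2 + 2*l - 15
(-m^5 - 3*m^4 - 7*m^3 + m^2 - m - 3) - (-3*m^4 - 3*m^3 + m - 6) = -m^5 - 4*m^3 + m^2 - 2*m + 3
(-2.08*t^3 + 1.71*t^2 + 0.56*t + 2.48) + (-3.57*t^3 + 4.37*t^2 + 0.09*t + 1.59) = -5.65*t^3 + 6.08*t^2 + 0.65*t + 4.07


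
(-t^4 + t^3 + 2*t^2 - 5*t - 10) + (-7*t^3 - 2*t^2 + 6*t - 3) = -t^4 - 6*t^3 + t - 13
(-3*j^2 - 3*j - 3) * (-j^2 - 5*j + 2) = 3*j^4 + 18*j^3 + 12*j^2 + 9*j - 6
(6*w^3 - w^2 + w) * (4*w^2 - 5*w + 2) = 24*w^5 - 34*w^4 + 21*w^3 - 7*w^2 + 2*w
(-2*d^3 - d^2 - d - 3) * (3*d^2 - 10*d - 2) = -6*d^5 + 17*d^4 + 11*d^3 + 3*d^2 + 32*d + 6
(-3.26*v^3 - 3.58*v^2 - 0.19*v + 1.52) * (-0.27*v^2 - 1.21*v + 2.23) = 0.8802*v^5 + 4.9112*v^4 - 2.8867*v^3 - 8.1639*v^2 - 2.2629*v + 3.3896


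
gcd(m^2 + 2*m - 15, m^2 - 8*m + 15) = m - 3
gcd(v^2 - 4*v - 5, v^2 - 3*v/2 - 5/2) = v + 1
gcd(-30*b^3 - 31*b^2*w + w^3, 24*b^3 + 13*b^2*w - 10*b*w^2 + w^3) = b + w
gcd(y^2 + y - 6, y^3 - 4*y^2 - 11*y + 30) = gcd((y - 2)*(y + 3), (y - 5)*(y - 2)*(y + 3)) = y^2 + y - 6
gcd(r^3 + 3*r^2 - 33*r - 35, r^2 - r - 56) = r + 7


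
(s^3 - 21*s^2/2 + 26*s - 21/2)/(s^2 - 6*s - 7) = (2*s^2 - 7*s + 3)/(2*(s + 1))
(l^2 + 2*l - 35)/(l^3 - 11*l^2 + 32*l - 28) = (l^2 + 2*l - 35)/(l^3 - 11*l^2 + 32*l - 28)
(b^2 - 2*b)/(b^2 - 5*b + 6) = b/(b - 3)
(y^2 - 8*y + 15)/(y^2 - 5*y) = (y - 3)/y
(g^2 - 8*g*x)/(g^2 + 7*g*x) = (g - 8*x)/(g + 7*x)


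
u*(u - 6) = u^2 - 6*u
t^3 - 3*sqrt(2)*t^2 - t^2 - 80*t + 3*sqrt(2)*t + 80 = (t - 1)*(t - 8*sqrt(2))*(t + 5*sqrt(2))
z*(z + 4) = z^2 + 4*z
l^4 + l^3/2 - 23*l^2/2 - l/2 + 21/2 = (l - 3)*(l - 1)*(l + 1)*(l + 7/2)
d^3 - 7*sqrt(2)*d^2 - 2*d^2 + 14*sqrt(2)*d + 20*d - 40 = (d - 2)*(d - 5*sqrt(2))*(d - 2*sqrt(2))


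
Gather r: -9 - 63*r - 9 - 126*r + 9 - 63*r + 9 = -252*r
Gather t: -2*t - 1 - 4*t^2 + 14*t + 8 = -4*t^2 + 12*t + 7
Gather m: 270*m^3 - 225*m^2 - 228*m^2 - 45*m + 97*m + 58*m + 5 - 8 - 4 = 270*m^3 - 453*m^2 + 110*m - 7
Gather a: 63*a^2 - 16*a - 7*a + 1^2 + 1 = 63*a^2 - 23*a + 2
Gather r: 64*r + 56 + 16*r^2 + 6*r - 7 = 16*r^2 + 70*r + 49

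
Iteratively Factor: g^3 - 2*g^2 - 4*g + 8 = (g + 2)*(g^2 - 4*g + 4) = (g - 2)*(g + 2)*(g - 2)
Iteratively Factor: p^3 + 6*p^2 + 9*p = (p)*(p^2 + 6*p + 9) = p*(p + 3)*(p + 3)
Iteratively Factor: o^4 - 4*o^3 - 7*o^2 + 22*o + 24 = (o + 1)*(o^3 - 5*o^2 - 2*o + 24) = (o + 1)*(o + 2)*(o^2 - 7*o + 12) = (o - 4)*(o + 1)*(o + 2)*(o - 3)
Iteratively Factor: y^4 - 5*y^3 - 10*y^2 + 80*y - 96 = (y - 3)*(y^3 - 2*y^2 - 16*y + 32) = (y - 3)*(y - 2)*(y^2 - 16) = (y - 3)*(y - 2)*(y + 4)*(y - 4)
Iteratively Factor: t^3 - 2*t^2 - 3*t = (t)*(t^2 - 2*t - 3) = t*(t + 1)*(t - 3)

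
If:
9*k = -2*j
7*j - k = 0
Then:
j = 0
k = 0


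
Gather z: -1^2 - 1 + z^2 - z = z^2 - z - 2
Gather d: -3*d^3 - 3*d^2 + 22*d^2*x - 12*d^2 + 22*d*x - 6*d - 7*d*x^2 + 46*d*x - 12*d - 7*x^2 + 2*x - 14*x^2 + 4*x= -3*d^3 + d^2*(22*x - 15) + d*(-7*x^2 + 68*x - 18) - 21*x^2 + 6*x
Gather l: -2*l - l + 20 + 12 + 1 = 33 - 3*l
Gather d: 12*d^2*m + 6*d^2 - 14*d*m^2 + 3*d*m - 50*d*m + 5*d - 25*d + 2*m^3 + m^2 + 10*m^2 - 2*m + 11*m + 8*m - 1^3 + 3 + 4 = d^2*(12*m + 6) + d*(-14*m^2 - 47*m - 20) + 2*m^3 + 11*m^2 + 17*m + 6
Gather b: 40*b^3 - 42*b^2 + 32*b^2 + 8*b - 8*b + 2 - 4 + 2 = 40*b^3 - 10*b^2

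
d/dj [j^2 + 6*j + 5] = 2*j + 6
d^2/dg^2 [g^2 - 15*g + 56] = 2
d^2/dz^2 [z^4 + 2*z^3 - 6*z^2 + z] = 12*z^2 + 12*z - 12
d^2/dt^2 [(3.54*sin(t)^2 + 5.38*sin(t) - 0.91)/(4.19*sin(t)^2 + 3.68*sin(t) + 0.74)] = (4.26325641456066e-14*sin(t)^6 - 39.8678500000002*sin(t)^5 + 142.8239*sin(t)^4 + 192.9971*sin(t)^3 - 153.77885*sin(t)^2 - 189.7004*sin(t) - 44.4287)/(73.560059*sin(t)^6 + 193.819344*sin(t)^5 + 209.20251*sin(t)^4 + 118.29728*sin(t)^3 + 36.94746*sin(t)^2 + 6.045504*sin(t) + 0.405224)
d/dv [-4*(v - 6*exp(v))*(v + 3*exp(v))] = 12*v*exp(v) - 8*v + 144*exp(2*v) + 12*exp(v)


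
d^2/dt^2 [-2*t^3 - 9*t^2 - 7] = -12*t - 18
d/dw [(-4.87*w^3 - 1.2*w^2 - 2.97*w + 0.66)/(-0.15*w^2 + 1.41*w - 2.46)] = (0.7305*w^4 - 13.7334*w^3 + 33.8031*w^2 + 6.102*w + 6.3756)/(0.0225*w^4 - 0.423*w^3 + 2.7261*w^2 - 6.9372*w + 6.0516)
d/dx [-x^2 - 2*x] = -2*x - 2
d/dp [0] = 0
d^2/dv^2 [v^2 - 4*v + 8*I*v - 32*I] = 2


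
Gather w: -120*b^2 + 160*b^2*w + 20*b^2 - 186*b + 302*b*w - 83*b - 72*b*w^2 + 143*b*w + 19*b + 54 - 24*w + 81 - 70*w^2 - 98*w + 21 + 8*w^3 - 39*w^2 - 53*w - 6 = -100*b^2 - 250*b + 8*w^3 + w^2*(-72*b - 109) + w*(160*b^2 + 445*b - 175) + 150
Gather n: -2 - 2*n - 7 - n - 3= -3*n - 12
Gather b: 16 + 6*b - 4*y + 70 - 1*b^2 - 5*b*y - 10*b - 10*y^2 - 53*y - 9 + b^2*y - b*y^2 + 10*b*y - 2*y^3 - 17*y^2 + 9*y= b^2*(y - 1) + b*(-y^2 + 5*y - 4) - 2*y^3 - 27*y^2 - 48*y + 77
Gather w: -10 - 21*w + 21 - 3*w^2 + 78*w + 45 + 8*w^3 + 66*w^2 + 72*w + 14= 8*w^3 + 63*w^2 + 129*w + 70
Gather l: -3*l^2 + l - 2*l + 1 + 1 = -3*l^2 - l + 2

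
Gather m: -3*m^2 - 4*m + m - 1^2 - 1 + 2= -3*m^2 - 3*m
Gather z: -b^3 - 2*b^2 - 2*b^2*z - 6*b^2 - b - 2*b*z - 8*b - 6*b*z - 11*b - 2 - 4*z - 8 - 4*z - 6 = -b^3 - 8*b^2 - 20*b + z*(-2*b^2 - 8*b - 8) - 16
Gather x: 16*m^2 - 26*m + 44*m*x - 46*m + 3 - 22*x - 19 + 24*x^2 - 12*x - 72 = 16*m^2 - 72*m + 24*x^2 + x*(44*m - 34) - 88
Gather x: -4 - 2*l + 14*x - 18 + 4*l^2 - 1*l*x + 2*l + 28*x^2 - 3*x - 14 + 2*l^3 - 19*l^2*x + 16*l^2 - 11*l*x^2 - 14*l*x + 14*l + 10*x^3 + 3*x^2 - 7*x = 2*l^3 + 20*l^2 + 14*l + 10*x^3 + x^2*(31 - 11*l) + x*(-19*l^2 - 15*l + 4) - 36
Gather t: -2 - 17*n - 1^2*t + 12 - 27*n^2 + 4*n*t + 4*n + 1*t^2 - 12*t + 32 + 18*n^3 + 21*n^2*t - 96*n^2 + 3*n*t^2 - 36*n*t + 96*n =18*n^3 - 123*n^2 + 83*n + t^2*(3*n + 1) + t*(21*n^2 - 32*n - 13) + 42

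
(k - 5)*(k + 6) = k^2 + k - 30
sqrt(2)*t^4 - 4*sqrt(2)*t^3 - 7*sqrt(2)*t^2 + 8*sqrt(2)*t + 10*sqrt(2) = (t - 5)*(t - sqrt(2))*(t + sqrt(2))*(sqrt(2)*t + sqrt(2))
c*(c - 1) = c^2 - c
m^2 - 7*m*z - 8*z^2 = (m - 8*z)*(m + z)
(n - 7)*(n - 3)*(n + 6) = n^3 - 4*n^2 - 39*n + 126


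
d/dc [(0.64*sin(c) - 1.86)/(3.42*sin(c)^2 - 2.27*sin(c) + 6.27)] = (-2.1888*sin(c)^2 + 12.7224*sin(c) - 0.2094)*cos(c)/(11.6964*sin(c)^4 - 15.5268*sin(c)^3 + 48.0397*sin(c)^2 - 28.4658*sin(c) + 39.3129)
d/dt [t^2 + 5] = 2*t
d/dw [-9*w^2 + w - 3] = 1 - 18*w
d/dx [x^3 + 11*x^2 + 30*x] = 3*x^2 + 22*x + 30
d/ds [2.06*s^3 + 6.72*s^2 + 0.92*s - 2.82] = 6.18*s^2 + 13.44*s + 0.92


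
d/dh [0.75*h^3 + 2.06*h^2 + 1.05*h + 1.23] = 2.25*h^2 + 4.12*h + 1.05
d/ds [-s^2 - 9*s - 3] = -2*s - 9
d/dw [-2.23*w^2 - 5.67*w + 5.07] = -4.46*w - 5.67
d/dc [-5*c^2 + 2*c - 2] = 2 - 10*c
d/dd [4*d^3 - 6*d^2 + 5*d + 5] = 12*d^2 - 12*d + 5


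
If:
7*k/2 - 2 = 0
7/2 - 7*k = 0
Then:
No Solution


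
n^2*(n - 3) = n^3 - 3*n^2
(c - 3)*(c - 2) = c^2 - 5*c + 6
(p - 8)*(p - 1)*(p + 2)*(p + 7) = p^4 - 59*p^2 - 54*p + 112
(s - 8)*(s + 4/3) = s^2 - 20*s/3 - 32/3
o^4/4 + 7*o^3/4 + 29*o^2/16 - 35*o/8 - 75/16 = (o/4 + 1/4)*(o - 3/2)*(o + 5/2)*(o + 5)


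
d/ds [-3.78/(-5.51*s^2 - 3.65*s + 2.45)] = (-41.6556*s - 13.797)/(5.51*s^2 + 3.65*s - 2.45)^2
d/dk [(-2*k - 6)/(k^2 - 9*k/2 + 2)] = 4*(2*k^2 + 12*k - 31)/(4*k^4 - 36*k^3 + 97*k^2 - 72*k + 16)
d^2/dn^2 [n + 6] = 0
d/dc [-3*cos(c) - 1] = 3*sin(c)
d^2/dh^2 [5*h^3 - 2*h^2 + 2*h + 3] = 30*h - 4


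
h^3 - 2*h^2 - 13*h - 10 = (h - 5)*(h + 1)*(h + 2)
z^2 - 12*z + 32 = (z - 8)*(z - 4)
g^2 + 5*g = g*(g + 5)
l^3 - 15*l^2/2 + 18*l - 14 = (l - 7/2)*(l - 2)^2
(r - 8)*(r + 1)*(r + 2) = r^3 - 5*r^2 - 22*r - 16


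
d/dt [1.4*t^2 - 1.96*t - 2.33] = 2.8*t - 1.96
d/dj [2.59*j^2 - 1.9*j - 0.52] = 5.18*j - 1.9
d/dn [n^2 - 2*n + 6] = 2*n - 2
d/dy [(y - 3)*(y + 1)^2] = (y + 1)*(3*y - 5)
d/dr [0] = 0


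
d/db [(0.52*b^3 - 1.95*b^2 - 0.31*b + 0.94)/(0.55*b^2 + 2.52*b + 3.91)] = (0.286*b^4 + 2.6208*b^3 + 1.3561*b^2 - 16.283*b - 3.5809)/(0.3025*b^4 + 2.772*b^3 + 10.6514*b^2 + 19.7064*b + 15.2881)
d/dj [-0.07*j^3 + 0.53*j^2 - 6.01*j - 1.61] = -0.21*j^2 + 1.06*j - 6.01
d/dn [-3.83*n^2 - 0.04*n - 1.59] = -7.66*n - 0.04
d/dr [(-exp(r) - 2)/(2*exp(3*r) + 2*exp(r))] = (exp(3*r) + 3*exp(2*r) + 1)/(exp(5*r) + 2*exp(3*r) + exp(r))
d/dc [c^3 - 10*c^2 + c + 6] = 3*c^2 - 20*c + 1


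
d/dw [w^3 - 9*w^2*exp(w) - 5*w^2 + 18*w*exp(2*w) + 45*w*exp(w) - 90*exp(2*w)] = -9*w^2*exp(w) + 3*w^2 + 36*w*exp(2*w) + 27*w*exp(w) - 10*w - 162*exp(2*w) + 45*exp(w)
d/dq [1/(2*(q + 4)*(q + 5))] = (-q - 9/2)/(q^4 + 18*q^3 + 121*q^2 + 360*q + 400)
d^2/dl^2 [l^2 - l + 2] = 2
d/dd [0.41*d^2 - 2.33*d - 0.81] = 0.82*d - 2.33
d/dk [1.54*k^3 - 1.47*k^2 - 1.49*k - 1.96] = 4.62*k^2 - 2.94*k - 1.49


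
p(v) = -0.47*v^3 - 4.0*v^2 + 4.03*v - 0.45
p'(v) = -1.41*v^2 - 8.0*v + 4.03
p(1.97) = -11.63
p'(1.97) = -17.20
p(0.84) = -0.17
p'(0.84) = -3.68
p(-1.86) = -18.76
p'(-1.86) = 14.03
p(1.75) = -8.17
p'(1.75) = -14.29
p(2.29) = -17.84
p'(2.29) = -21.68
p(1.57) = -5.80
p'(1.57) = -12.01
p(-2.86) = -33.70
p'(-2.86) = 15.38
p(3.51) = -55.91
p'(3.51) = -41.42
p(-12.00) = 187.35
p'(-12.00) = -103.01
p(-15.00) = 625.35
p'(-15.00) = -193.22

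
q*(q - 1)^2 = q^3 - 2*q^2 + q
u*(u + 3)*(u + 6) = u^3 + 9*u^2 + 18*u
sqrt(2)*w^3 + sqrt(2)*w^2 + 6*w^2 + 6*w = w*(w + 3*sqrt(2))*(sqrt(2)*w + sqrt(2))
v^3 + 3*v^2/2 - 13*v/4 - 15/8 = (v - 3/2)*(v + 1/2)*(v + 5/2)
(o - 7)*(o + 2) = o^2 - 5*o - 14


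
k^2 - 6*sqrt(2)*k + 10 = (k - 5*sqrt(2))*(k - sqrt(2))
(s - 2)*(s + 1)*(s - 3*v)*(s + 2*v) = s^4 - s^3*v - s^3 - 6*s^2*v^2 + s^2*v - 2*s^2 + 6*s*v^2 + 2*s*v + 12*v^2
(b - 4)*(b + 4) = b^2 - 16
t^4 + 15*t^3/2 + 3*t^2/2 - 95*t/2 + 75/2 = (t - 3/2)*(t - 1)*(t + 5)^2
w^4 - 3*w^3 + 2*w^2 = w^2*(w - 2)*(w - 1)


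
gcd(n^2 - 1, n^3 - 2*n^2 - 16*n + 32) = 1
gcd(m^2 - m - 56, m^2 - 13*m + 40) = m - 8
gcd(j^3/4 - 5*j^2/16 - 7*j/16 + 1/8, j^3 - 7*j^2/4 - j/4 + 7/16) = 1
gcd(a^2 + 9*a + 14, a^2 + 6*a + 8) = a + 2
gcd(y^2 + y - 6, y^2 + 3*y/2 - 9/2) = y + 3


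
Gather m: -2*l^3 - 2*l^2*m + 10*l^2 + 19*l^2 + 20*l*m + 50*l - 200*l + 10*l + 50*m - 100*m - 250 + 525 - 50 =-2*l^3 + 29*l^2 - 140*l + m*(-2*l^2 + 20*l - 50) + 225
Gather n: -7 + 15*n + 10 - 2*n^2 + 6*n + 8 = -2*n^2 + 21*n + 11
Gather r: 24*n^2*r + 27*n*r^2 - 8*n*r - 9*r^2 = r^2*(27*n - 9) + r*(24*n^2 - 8*n)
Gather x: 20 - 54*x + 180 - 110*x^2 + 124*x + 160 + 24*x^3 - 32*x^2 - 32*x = 24*x^3 - 142*x^2 + 38*x + 360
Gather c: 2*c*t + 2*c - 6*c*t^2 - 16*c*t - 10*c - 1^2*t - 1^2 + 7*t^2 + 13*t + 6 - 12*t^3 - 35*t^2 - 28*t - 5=c*(-6*t^2 - 14*t - 8) - 12*t^3 - 28*t^2 - 16*t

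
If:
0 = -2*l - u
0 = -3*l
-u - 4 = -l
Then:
No Solution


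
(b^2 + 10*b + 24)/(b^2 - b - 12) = (b^2 + 10*b + 24)/(b^2 - b - 12)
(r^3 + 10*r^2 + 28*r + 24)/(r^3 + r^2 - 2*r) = (r^2 + 8*r + 12)/(r*(r - 1))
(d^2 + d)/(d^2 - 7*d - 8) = d/(d - 8)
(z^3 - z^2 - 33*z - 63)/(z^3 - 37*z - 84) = (z + 3)/(z + 4)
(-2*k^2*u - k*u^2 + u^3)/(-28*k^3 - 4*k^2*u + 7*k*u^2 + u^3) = u*(k + u)/(14*k^2 + 9*k*u + u^2)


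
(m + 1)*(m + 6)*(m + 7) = m^3 + 14*m^2 + 55*m + 42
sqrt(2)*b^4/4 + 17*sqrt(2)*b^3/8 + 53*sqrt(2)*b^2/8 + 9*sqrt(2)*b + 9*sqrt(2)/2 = (b/2 + 1)*(b + 3/2)*(b + 3)*(sqrt(2)*b/2 + sqrt(2))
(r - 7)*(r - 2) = r^2 - 9*r + 14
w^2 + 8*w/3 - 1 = (w - 1/3)*(w + 3)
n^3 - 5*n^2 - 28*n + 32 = (n - 8)*(n - 1)*(n + 4)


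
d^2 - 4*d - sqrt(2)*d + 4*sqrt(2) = (d - 4)*(d - sqrt(2))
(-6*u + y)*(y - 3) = -6*u*y + 18*u + y^2 - 3*y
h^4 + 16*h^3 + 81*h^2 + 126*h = h*(h + 3)*(h + 6)*(h + 7)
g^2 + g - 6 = (g - 2)*(g + 3)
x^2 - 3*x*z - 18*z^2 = (x - 6*z)*(x + 3*z)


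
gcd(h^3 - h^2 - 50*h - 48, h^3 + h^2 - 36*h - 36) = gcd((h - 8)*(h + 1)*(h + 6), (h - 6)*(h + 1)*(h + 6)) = h^2 + 7*h + 6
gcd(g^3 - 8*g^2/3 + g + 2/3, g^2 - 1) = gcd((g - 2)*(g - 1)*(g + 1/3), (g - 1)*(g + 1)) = g - 1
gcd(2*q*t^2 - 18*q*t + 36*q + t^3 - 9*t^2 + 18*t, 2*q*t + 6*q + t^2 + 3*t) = 2*q + t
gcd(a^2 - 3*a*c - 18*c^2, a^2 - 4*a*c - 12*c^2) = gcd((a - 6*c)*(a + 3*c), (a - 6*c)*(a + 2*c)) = a - 6*c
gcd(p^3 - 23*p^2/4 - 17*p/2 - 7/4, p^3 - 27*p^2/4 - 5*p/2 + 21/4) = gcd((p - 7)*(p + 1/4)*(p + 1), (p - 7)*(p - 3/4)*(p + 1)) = p^2 - 6*p - 7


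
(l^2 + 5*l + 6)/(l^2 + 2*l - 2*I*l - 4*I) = (l + 3)/(l - 2*I)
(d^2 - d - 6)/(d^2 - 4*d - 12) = (d - 3)/(d - 6)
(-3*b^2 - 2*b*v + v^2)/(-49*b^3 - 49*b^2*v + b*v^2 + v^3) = (-3*b + v)/(-49*b^2 + v^2)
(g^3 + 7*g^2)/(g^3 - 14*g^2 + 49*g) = g*(g + 7)/(g^2 - 14*g + 49)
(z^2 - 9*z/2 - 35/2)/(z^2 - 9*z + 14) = (z + 5/2)/(z - 2)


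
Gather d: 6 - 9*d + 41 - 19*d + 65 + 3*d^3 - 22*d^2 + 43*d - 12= 3*d^3 - 22*d^2 + 15*d + 100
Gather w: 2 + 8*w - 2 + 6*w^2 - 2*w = 6*w^2 + 6*w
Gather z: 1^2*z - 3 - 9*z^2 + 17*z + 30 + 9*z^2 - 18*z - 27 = 0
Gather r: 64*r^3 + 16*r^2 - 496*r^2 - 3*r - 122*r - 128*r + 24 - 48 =64*r^3 - 480*r^2 - 253*r - 24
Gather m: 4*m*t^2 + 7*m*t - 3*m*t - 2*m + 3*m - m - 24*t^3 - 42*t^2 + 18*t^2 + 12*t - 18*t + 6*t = m*(4*t^2 + 4*t) - 24*t^3 - 24*t^2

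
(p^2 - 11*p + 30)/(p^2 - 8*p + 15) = (p - 6)/(p - 3)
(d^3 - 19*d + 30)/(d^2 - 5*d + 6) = d + 5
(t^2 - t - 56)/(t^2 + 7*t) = (t - 8)/t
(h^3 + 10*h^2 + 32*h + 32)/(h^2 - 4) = (h^2 + 8*h + 16)/(h - 2)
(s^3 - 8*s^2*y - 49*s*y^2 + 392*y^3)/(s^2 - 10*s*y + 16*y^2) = (-s^2 + 49*y^2)/(-s + 2*y)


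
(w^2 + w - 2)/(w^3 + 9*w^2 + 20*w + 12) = (w - 1)/(w^2 + 7*w + 6)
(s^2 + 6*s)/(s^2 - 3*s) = (s + 6)/(s - 3)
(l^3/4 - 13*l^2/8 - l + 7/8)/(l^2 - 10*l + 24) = (2*l^3 - 13*l^2 - 8*l + 7)/(8*(l^2 - 10*l + 24))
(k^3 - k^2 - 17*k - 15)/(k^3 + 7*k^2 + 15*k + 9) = (k - 5)/(k + 3)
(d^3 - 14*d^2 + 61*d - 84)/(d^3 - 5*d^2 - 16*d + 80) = (d^2 - 10*d + 21)/(d^2 - d - 20)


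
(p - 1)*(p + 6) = p^2 + 5*p - 6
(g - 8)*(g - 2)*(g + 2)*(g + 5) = g^4 - 3*g^3 - 44*g^2 + 12*g + 160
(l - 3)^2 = l^2 - 6*l + 9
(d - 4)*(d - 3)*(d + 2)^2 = d^4 - 3*d^3 - 12*d^2 + 20*d + 48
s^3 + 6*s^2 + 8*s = s*(s + 2)*(s + 4)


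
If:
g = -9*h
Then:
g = -9*h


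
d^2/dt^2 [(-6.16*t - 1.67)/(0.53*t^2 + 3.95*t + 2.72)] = (-(1.06*t + 3.95)*(2.12*t + 7.9)*(6.16*t + 1.67) + (19.5888*t + 50.4342)*(0.53*t^2 + 3.95*t + 2.72))/(0.53*t^2 + 3.95*t + 2.72)^3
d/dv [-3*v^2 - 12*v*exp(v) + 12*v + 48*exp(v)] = -12*v*exp(v) - 6*v + 36*exp(v) + 12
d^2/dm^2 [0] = 0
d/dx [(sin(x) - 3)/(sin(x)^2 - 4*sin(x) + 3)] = -cos(x)/(sin(x) - 1)^2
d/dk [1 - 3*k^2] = -6*k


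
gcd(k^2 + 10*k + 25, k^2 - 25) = k + 5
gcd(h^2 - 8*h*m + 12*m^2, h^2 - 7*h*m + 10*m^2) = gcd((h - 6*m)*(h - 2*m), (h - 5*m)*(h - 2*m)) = h - 2*m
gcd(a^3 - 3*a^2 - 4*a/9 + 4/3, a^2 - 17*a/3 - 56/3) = 1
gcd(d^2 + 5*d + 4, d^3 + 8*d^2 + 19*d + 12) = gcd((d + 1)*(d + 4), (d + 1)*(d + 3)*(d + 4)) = d^2 + 5*d + 4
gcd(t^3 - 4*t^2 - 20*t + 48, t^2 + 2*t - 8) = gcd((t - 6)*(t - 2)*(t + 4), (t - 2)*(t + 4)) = t^2 + 2*t - 8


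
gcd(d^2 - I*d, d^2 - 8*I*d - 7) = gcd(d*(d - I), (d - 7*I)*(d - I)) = d - I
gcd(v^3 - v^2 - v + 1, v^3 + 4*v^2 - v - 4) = v^2 - 1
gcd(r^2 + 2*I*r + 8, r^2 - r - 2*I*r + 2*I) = r - 2*I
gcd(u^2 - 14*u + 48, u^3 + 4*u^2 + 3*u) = 1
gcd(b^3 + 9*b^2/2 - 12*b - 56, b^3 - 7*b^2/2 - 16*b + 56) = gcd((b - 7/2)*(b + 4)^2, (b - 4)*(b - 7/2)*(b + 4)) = b^2 + b/2 - 14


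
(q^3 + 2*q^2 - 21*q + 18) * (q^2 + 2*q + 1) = q^5 + 4*q^4 - 16*q^3 - 22*q^2 + 15*q + 18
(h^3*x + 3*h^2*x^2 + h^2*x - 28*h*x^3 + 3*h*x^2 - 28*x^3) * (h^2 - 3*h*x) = h^5*x + h^4*x - 37*h^3*x^3 + 84*h^2*x^4 - 37*h^2*x^3 + 84*h*x^4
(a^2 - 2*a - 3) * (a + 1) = a^3 - a^2 - 5*a - 3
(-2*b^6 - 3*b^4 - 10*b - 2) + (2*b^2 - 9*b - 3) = -2*b^6 - 3*b^4 + 2*b^2 - 19*b - 5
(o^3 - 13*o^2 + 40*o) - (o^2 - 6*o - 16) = o^3 - 14*o^2 + 46*o + 16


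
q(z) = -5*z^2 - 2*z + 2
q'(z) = -10*z - 2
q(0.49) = -0.18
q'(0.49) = -6.90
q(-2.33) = -20.48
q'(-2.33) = 21.30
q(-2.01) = -14.18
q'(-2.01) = 18.10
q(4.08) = -89.39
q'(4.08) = -42.80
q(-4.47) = -88.96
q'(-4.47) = 42.70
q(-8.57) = -348.08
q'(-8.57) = 83.70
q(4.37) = -102.22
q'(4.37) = -45.70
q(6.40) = -215.60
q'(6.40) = -66.00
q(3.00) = -49.00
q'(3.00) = -32.00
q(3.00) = -49.00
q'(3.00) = -32.00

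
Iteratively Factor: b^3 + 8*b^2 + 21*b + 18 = (b + 2)*(b^2 + 6*b + 9) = (b + 2)*(b + 3)*(b + 3)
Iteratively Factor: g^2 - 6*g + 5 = (g - 5)*(g - 1)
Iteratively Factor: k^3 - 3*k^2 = (k - 3)*(k^2) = k*(k - 3)*(k)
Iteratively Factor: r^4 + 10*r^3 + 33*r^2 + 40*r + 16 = (r + 1)*(r^3 + 9*r^2 + 24*r + 16) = (r + 1)^2*(r^2 + 8*r + 16) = (r + 1)^2*(r + 4)*(r + 4)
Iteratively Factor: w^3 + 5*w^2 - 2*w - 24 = (w + 4)*(w^2 + w - 6) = (w + 3)*(w + 4)*(w - 2)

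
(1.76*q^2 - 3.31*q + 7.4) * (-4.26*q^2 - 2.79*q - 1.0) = -7.4976*q^4 + 9.1902*q^3 - 24.0491*q^2 - 17.336*q - 7.4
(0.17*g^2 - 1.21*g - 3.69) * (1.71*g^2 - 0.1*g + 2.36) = 0.2907*g^4 - 2.0861*g^3 - 5.7877*g^2 - 2.4866*g - 8.7084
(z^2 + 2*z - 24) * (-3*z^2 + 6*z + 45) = -3*z^4 + 129*z^2 - 54*z - 1080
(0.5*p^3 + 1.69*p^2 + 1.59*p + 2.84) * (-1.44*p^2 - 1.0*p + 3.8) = -0.72*p^5 - 2.9336*p^4 - 2.0796*p^3 + 0.7424*p^2 + 3.202*p + 10.792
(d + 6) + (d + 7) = 2*d + 13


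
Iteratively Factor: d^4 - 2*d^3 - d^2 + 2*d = (d - 1)*(d^3 - d^2 - 2*d) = (d - 1)*(d + 1)*(d^2 - 2*d) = (d - 2)*(d - 1)*(d + 1)*(d)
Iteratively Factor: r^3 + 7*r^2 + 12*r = (r + 3)*(r^2 + 4*r) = r*(r + 3)*(r + 4)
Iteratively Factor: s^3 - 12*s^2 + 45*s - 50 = (s - 5)*(s^2 - 7*s + 10) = (s - 5)^2*(s - 2)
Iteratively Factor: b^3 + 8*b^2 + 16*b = (b + 4)*(b^2 + 4*b) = b*(b + 4)*(b + 4)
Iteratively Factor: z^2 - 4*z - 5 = (z - 5)*(z + 1)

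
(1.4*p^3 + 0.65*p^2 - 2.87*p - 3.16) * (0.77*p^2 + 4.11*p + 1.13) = 1.078*p^5 + 6.2545*p^4 + 2.0436*p^3 - 13.4944*p^2 - 16.2307*p - 3.5708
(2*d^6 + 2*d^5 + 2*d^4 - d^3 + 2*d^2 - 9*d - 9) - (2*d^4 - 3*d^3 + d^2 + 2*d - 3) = 2*d^6 + 2*d^5 + 2*d^3 + d^2 - 11*d - 6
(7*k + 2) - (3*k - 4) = 4*k + 6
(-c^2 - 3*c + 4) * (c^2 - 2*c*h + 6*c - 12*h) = -c^4 + 2*c^3*h - 9*c^3 + 18*c^2*h - 14*c^2 + 28*c*h + 24*c - 48*h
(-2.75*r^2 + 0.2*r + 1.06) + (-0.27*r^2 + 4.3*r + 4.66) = -3.02*r^2 + 4.5*r + 5.72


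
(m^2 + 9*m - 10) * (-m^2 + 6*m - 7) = -m^4 - 3*m^3 + 57*m^2 - 123*m + 70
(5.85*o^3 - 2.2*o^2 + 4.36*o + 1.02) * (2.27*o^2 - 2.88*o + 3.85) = 13.2795*o^5 - 21.842*o^4 + 38.7557*o^3 - 18.7114*o^2 + 13.8484*o + 3.927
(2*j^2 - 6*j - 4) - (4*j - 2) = 2*j^2 - 10*j - 2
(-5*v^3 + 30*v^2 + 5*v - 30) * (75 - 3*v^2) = 15*v^5 - 90*v^4 - 390*v^3 + 2340*v^2 + 375*v - 2250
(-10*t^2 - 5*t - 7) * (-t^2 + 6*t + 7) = 10*t^4 - 55*t^3 - 93*t^2 - 77*t - 49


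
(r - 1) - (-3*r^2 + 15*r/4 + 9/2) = 3*r^2 - 11*r/4 - 11/2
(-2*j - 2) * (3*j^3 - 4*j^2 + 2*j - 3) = -6*j^4 + 2*j^3 + 4*j^2 + 2*j + 6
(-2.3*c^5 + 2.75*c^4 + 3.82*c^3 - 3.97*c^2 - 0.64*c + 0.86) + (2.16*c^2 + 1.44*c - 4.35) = -2.3*c^5 + 2.75*c^4 + 3.82*c^3 - 1.81*c^2 + 0.8*c - 3.49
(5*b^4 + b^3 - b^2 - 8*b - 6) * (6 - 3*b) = -15*b^5 + 27*b^4 + 9*b^3 + 18*b^2 - 30*b - 36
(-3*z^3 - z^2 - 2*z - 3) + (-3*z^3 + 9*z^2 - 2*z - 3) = -6*z^3 + 8*z^2 - 4*z - 6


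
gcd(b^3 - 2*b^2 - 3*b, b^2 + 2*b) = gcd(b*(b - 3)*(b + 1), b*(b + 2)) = b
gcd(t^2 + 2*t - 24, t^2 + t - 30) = t + 6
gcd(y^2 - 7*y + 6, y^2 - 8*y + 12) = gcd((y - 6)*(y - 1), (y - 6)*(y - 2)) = y - 6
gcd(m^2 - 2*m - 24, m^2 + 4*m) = m + 4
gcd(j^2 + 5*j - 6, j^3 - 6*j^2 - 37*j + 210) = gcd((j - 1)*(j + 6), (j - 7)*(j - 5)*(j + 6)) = j + 6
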